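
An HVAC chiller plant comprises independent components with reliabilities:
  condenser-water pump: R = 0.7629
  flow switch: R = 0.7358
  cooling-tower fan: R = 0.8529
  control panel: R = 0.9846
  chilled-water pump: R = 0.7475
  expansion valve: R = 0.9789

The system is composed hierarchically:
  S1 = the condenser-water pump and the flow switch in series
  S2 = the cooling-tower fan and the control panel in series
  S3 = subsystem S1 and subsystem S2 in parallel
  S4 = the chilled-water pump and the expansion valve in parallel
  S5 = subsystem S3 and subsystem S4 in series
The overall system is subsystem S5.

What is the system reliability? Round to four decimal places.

0.9248

Series (condenser-water pump and flow switch): 0.762900 × 0.735800 = 0.561342
Series (cooling-tower fan and control panel): 0.852900 × 0.984600 = 0.839765
Parallel ([0.561342] and [0.839765]): 1 − (1 − 0.561342)(1 − 0.839765) = 0.929712
Parallel (chilled-water pump and expansion valve): 1 − (1 − 0.747500)(1 − 0.978900) = 0.994672
Series ([0.929712] and [0.994672]): 0.929712 × 0.994672 = 0.9248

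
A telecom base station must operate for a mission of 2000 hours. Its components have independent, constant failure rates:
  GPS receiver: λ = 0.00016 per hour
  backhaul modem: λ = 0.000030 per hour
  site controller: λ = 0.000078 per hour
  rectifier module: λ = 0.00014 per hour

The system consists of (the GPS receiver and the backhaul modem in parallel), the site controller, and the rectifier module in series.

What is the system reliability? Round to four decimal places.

0.6363

R(GPS receiver) = exp(−0.00016 × 2000) = 0.726149
R(backhaul modem) = exp(−0.000030 × 2000) = 0.941765
R(site controller) = exp(−0.000078 × 2000) = 0.855559
R(rectifier module) = exp(−0.00014 × 2000) = 0.755784
Parallel (GPS receiver and backhaul modem): 1 − (1 − 0.726149)(1 − 0.941765) = 0.984052
Series ([0.984052], site controller, and rectifier module): 0.984052 × 0.855559 × 0.755784 = 0.6363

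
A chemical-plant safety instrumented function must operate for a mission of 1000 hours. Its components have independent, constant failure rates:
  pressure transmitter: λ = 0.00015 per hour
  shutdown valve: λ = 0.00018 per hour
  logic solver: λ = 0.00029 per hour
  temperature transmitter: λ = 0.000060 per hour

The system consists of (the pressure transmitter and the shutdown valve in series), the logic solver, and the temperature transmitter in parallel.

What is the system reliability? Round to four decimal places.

R(pressure transmitter) = exp(−0.00015 × 1000) = 0.860708
R(shutdown valve) = exp(−0.00018 × 1000) = 0.835270
R(logic solver) = exp(−0.00029 × 1000) = 0.748264
R(temperature transmitter) = exp(−0.000060 × 1000) = 0.941765
Series (pressure transmitter and shutdown valve): 0.860708 × 0.835270 = 0.718924
Parallel ([0.718924], logic solver, and temperature transmitter): 1 − (1 − 0.718924)(1 − 0.748264)(1 − 0.941765) = 0.9959

0.9959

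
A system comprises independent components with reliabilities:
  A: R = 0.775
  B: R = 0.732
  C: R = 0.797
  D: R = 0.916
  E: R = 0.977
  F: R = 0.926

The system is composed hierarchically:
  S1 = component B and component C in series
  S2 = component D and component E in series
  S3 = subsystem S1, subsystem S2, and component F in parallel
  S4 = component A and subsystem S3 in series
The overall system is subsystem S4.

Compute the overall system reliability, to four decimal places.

Series (B and C): 0.732000 × 0.797000 = 0.583404
Series (D and E): 0.916000 × 0.977000 = 0.894932
Parallel ([0.583404], [0.894932], and F): 1 − (1 − 0.583404)(1 − 0.894932)(1 − 0.926000) = 0.996761
Series (A and [0.996761]): 0.775000 × 0.996761 = 0.7725

0.7725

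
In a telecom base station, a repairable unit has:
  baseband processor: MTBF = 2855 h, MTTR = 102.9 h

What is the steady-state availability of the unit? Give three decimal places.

0.965

A(baseband processor) = MTBF/(MTBF+MTTR) = 2855/(2855+102.9) = 0.965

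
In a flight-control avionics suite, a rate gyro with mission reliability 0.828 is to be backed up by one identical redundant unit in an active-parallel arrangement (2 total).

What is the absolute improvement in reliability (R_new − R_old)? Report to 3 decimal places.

0.142

R_before = 0.828
R_after = 1 − (1 − 0.828)^2 = 0.970
ΔR = 0.970 − 0.828 = 0.142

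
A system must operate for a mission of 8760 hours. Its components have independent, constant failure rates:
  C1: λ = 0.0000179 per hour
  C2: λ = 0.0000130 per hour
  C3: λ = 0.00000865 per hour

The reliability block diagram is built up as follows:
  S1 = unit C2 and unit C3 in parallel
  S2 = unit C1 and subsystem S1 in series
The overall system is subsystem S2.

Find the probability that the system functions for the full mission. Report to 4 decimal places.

0.8482

R(C1) = exp(−0.0000179 × 8760) = 0.854872
R(C2) = exp(−0.0000130 × 8760) = 0.892365
R(C3) = exp(−0.00000865 × 8760) = 0.927026
Parallel (C2 and C3): 1 − (1 − 0.892365)(1 − 0.927026) = 0.992145
Series (C1 and [0.992145]): 0.854872 × 0.992145 = 0.8482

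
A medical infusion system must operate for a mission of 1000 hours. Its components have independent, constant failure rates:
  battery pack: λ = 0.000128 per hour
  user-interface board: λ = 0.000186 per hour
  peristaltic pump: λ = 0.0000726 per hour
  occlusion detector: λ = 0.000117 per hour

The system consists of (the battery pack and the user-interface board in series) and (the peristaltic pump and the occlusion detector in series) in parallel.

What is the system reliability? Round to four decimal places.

R(battery pack) = exp(−0.000128 × 1000) = 0.879853
R(user-interface board) = exp(−0.000186 × 1000) = 0.830274
R(peristaltic pump) = exp(−0.0000726 × 1000) = 0.929973
R(occlusion detector) = exp(−0.000117 × 1000) = 0.889585
Series (battery pack and user-interface board): 0.879853 × 0.830274 = 0.730519
Series (peristaltic pump and occlusion detector): 0.929973 × 0.889585 = 0.827290
Parallel ([0.730519] and [0.827290]): 1 − (1 − 0.730519)(1 − 0.827290) = 0.9535

0.9535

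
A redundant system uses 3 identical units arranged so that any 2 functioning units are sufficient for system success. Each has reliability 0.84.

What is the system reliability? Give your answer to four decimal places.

0.9314

R = Σ_{i=2}^{3} C(3,i) p^i (1−p)^{3−i} with p = 0.84
C(3,2)·0.84^2·0.16^1 = 0.338688
C(3,3)·0.84^3·0.16^0 = 0.592704
Sum = 0.9314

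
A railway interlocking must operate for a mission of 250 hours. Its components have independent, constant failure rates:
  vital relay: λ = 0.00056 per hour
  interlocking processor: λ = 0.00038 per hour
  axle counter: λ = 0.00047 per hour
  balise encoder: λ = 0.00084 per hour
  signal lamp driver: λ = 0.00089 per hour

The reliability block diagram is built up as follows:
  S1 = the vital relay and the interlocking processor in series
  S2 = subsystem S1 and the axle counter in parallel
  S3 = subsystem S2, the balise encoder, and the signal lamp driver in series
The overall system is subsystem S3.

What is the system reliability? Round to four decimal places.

0.6338

R(vital relay) = exp(−0.00056 × 250) = 0.869358
R(interlocking processor) = exp(−0.00038 × 250) = 0.909373
R(axle counter) = exp(−0.00047 × 250) = 0.889141
R(balise encoder) = exp(−0.00084 × 250) = 0.810584
R(signal lamp driver) = exp(−0.00089 × 250) = 0.800515
Series (vital relay and interlocking processor): 0.869358 × 0.909373 = 0.790571
Parallel ([0.790571] and axle counter): 1 − (1 − 0.790571)(1 − 0.889141) = 0.976783
Series ([0.976783], balise encoder, and signal lamp driver): 0.976783 × 0.810584 × 0.800515 = 0.6338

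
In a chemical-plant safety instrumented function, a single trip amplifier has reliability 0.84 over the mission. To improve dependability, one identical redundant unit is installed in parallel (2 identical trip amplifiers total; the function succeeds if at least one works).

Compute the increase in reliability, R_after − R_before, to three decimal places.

0.134

R_before = 0.84
R_after = 1 − (1 − 0.84)^2 = 0.974
ΔR = 0.974 − 0.84 = 0.134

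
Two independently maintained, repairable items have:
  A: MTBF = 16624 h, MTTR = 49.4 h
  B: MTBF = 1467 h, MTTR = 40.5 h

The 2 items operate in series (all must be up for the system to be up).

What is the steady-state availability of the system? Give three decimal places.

A(A) = MTBF/(MTBF+MTTR) = 16624/(16624+49.4) = 0.997037
A(B) = MTBF/(MTBF+MTTR) = 1467/(1467+40.5) = 0.973134
Series availability: 0.997037 × 0.973134 = 0.970

0.970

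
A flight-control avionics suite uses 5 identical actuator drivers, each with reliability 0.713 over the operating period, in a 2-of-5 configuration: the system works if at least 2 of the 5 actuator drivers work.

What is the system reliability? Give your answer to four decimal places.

0.9739

R = Σ_{i=2}^{5} C(5,i) p^i (1−p)^{5−i} with p = 0.713
C(5,2)·0.713^2·0.287^3 = 0.120178
C(5,3)·0.713^3·0.287^2 = 0.298561
C(5,4)·0.713^4·0.287^1 = 0.370860
C(5,5)·0.713^5·0.287^0 = 0.184267
Sum = 0.9739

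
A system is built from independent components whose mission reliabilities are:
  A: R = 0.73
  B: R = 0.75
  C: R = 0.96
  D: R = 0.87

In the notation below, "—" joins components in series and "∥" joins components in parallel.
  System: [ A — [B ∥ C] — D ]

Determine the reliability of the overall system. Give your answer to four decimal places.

Parallel (B and C): 1 − (1 − 0.750000)(1 − 0.960000) = 0.990000
Series (A, [0.990000], and D): 0.730000 × 0.990000 × 0.870000 = 0.6287

0.6287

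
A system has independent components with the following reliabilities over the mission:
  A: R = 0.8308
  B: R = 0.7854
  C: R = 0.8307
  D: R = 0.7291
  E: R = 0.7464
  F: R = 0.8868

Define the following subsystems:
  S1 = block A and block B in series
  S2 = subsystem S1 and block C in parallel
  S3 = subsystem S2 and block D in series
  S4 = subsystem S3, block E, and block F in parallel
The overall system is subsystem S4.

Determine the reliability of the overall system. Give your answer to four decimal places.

Series (A and B): 0.830800 × 0.785400 = 0.652510
Parallel ([0.652510] and C): 1 − (1 − 0.652510)(1 − 0.830700) = 0.941170
Series ([0.941170] and D): 0.941170 × 0.729100 = 0.686207
Parallel ([0.686207], E, and F): 1 − (1 − 0.686207)(1 − 0.746400)(1 − 0.886800) = 0.9910

0.9910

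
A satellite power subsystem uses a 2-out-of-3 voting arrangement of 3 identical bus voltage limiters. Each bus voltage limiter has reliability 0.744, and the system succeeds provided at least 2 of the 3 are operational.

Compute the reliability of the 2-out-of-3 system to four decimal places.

R = Σ_{i=2}^{3} C(3,i) p^i (1−p)^{3−i} with p = 0.744
C(3,2)·0.744^2·0.256^1 = 0.425116
C(3,3)·0.744^3·0.256^0 = 0.411831
Sum = 0.8369

0.8369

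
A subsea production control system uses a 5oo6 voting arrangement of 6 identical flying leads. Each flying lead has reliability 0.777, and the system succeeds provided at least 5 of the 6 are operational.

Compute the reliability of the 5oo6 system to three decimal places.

0.599

R = Σ_{i=5}^{6} C(6,i) p^i (1−p)^{6−i} with p = 0.777
C(6,5)·0.777^5·0.223^1 = 0.37893
C(6,6)·0.777^6·0.223^0 = 0.22005
Sum = 0.599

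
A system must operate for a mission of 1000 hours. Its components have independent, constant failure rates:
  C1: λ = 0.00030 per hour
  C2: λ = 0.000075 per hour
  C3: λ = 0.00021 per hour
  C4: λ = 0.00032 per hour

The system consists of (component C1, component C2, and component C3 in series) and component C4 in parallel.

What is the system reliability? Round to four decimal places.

R(C1) = exp(−0.00030 × 1000) = 0.740818
R(C2) = exp(−0.000075 × 1000) = 0.927743
R(C3) = exp(−0.00021 × 1000) = 0.810584
R(C4) = exp(−0.00032 × 1000) = 0.726149
Series (C1, C2, and C3): 0.740818 × 0.927743 × 0.810584 = 0.557105
Parallel ([0.557105] and C4): 1 − (1 − 0.557105)(1 − 0.726149) = 0.8787

0.8787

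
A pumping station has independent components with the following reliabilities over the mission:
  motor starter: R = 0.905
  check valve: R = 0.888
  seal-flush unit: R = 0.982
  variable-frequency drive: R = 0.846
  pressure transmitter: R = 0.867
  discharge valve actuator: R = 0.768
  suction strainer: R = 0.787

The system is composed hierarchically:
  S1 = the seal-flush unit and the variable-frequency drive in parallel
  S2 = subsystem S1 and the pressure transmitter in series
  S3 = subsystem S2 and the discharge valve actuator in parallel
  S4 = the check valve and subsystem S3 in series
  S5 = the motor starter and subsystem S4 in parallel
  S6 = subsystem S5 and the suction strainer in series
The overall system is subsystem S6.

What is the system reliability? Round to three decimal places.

Parallel (seal-flush unit and variable-frequency drive): 1 − (1 − 0.98200)(1 − 0.84600) = 0.99723
Series ([0.99723] and pressure transmitter): 0.99723 × 0.86700 = 0.86460
Parallel ([0.86460] and discharge valve actuator): 1 − (1 − 0.86460)(1 − 0.76800) = 0.96859
Series (check valve and [0.96859]): 0.88800 × 0.96859 = 0.86011
Parallel (motor starter and [0.86011]): 1 − (1 − 0.90500)(1 − 0.86011) = 0.98671
Series ([0.98671] and suction strainer): 0.98671 × 0.78700 = 0.777

0.777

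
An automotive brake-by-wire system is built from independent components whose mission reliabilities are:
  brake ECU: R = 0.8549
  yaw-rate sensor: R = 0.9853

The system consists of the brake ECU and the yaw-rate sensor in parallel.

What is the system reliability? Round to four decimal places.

Parallel (brake ECU and yaw-rate sensor): 1 − (1 − 0.854900)(1 − 0.985300) = 0.9979

0.9979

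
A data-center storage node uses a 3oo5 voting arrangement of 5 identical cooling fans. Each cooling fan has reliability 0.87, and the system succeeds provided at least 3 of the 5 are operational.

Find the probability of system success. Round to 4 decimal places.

R = Σ_{i=3}^{5} C(5,i) p^i (1−p)^{5−i} with p = 0.87
C(5,3)·0.87^3·0.13^2 = 0.111287
C(5,4)·0.87^4·0.13^1 = 0.372383
C(5,5)·0.87^5·0.13^0 = 0.498421
Sum = 0.9821

0.9821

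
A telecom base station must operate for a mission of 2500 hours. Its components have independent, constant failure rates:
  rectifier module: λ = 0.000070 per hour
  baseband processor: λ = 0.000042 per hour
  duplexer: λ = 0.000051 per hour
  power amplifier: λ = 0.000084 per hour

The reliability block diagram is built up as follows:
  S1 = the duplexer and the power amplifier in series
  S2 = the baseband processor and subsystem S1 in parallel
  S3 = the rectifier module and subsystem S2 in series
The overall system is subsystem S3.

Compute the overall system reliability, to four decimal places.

0.8155

R(rectifier module) = exp(−0.000070 × 2500) = 0.839457
R(baseband processor) = exp(−0.000042 × 2500) = 0.900325
R(duplexer) = exp(−0.000051 × 2500) = 0.880293
R(power amplifier) = exp(−0.000084 × 2500) = 0.810584
Series (duplexer and power amplifier): 0.880293 × 0.810584 = 0.713551
Parallel (baseband processor and [0.713551]): 1 − (1 − 0.900325)(1 − 0.713551) = 0.971448
Series (rectifier module and [0.971448]): 0.839457 × 0.971448 = 0.8155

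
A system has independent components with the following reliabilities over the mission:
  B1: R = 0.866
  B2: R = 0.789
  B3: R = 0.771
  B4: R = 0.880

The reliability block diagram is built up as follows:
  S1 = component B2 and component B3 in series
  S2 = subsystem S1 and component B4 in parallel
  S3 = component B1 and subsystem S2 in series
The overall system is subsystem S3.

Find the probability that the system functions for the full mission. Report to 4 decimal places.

Series (B2 and B3): 0.789000 × 0.771000 = 0.608319
Parallel ([0.608319] and B4): 1 − (1 − 0.608319)(1 − 0.880000) = 0.952998
Series (B1 and [0.952998]): 0.866000 × 0.952998 = 0.8253

0.8253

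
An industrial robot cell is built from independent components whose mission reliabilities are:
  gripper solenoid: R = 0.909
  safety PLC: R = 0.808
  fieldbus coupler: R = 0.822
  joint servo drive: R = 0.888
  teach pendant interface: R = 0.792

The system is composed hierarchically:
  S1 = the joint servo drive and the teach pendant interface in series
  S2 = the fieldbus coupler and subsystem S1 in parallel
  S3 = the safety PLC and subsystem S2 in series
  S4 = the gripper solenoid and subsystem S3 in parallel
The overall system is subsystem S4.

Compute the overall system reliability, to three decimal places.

0.979

Series (joint servo drive and teach pendant interface): 0.88800 × 0.79200 = 0.70330
Parallel (fieldbus coupler and [0.70330]): 1 − (1 − 0.82200)(1 − 0.70330) = 0.94719
Series (safety PLC and [0.94719]): 0.80800 × 0.94719 = 0.76533
Parallel (gripper solenoid and [0.76533]): 1 − (1 − 0.90900)(1 − 0.76533) = 0.979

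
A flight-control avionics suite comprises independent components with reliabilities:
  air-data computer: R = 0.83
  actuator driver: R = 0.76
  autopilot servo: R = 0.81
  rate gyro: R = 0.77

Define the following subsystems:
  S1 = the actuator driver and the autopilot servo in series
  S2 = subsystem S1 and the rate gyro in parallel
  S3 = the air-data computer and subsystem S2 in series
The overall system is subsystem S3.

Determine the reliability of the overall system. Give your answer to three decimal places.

Series (actuator driver and autopilot servo): 0.76000 × 0.81000 = 0.61560
Parallel ([0.61560] and rate gyro): 1 − (1 − 0.61560)(1 − 0.77000) = 0.91159
Series (air-data computer and [0.91159]): 0.83000 × 0.91159 = 0.757

0.757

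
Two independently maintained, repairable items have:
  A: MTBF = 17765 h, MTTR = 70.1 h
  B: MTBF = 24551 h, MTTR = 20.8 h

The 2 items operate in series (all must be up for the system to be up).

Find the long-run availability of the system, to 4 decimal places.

0.9952

A(A) = MTBF/(MTBF+MTTR) = 17765/(17765+70.1) = 0.996070
A(B) = MTBF/(MTBF+MTTR) = 24551/(24551+20.8) = 0.999154
Series availability: 0.996070 × 0.999154 = 0.9952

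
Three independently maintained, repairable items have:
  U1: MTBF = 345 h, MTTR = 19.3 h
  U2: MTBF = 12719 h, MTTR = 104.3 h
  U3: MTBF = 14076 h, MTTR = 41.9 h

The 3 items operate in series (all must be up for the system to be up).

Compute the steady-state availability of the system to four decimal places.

0.9365

A(U1) = MTBF/(MTBF+MTTR) = 345/(345+19.3) = 0.947022
A(U2) = MTBF/(MTBF+MTTR) = 12719/(12719+104.3) = 0.991866
A(U3) = MTBF/(MTBF+MTTR) = 14076/(14076+41.9) = 0.997032
Series availability: 0.947022 × 0.991866 × 0.997032 = 0.9365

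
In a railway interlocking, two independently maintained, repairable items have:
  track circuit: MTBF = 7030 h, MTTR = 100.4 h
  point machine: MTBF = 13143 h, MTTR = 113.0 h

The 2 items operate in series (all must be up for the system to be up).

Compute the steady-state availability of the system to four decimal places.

A(track circuit) = MTBF/(MTBF+MTTR) = 7030/(7030+100.4) = 0.985919
A(point machine) = MTBF/(MTBF+MTTR) = 13143/(13143+113.0) = 0.991476
Series availability: 0.985919 × 0.991476 = 0.9775

0.9775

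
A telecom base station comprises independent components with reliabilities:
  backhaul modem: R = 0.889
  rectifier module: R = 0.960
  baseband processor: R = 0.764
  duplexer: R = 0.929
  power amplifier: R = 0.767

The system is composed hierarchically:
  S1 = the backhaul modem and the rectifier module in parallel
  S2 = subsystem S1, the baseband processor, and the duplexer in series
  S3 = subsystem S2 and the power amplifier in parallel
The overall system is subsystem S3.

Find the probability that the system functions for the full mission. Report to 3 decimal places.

0.932

Parallel (backhaul modem and rectifier module): 1 − (1 − 0.88900)(1 − 0.96000) = 0.99556
Series ([0.99556], baseband processor, and duplexer): 0.99556 × 0.76400 × 0.92900 = 0.70660
Parallel ([0.70660] and power amplifier): 1 − (1 − 0.70660)(1 − 0.76700) = 0.932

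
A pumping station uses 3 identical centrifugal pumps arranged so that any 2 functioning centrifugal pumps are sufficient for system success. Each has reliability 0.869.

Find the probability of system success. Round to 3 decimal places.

R = Σ_{i=2}^{3} C(3,i) p^i (1−p)^{3−i} with p = 0.869
C(3,2)·0.869^2·0.131^1 = 0.29678
C(3,3)·0.869^3·0.131^0 = 0.65623
Sum = 0.953

0.953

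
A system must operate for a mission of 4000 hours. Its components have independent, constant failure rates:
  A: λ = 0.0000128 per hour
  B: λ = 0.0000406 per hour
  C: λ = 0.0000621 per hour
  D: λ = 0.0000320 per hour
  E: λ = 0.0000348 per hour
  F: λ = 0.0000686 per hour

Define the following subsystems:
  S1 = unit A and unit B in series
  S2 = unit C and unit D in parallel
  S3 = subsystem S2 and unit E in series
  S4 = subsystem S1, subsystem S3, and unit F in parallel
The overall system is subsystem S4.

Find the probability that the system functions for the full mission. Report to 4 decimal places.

0.9929

R(A) = exp(−0.0000128 × 4000) = 0.950089
R(B) = exp(−0.0000406 × 4000) = 0.850101
R(C) = exp(−0.0000621 × 4000) = 0.780048
R(D) = exp(−0.0000320 × 4000) = 0.879853
R(E) = exp(−0.0000348 × 4000) = 0.870054
R(F) = exp(−0.0000686 × 4000) = 0.760028
Series (A and B): 0.950089 × 0.850101 = 0.807672
Parallel (C and D): 1 − (1 − 0.780048)(1 − 0.879853) = 0.973573
Series ([0.973573] and E): 0.973573 × 0.870054 = 0.847061
Parallel ([0.807672], [0.847061], and F): 1 − (1 − 0.807672)(1 − 0.847061)(1 − 0.760028) = 0.9929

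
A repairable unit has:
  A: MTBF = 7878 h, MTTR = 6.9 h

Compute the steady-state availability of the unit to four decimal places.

A(A) = MTBF/(MTBF+MTTR) = 7878/(7878+6.9) = 0.9991

0.9991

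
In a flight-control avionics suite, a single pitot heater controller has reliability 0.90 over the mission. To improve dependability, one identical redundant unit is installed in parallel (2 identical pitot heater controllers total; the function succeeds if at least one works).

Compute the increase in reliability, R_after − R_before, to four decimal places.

0.0900

R_before = 0.90
R_after = 1 − (1 − 0.90)^2 = 0.9900
ΔR = 0.9900 − 0.90 = 0.0900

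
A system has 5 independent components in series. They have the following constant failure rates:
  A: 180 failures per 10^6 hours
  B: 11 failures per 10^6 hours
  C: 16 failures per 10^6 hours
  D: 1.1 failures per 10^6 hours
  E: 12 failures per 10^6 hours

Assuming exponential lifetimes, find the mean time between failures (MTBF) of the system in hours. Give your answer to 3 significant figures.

4540

Series of exponential components: λ_sys = Σ λ_i
λ_sys = 0.00018 + 0.000011 + 0.000016 + 0.0000011 + 0.000012 = 2.2010e-04 /h
MTBF = 1 / λ_sys = 4540 h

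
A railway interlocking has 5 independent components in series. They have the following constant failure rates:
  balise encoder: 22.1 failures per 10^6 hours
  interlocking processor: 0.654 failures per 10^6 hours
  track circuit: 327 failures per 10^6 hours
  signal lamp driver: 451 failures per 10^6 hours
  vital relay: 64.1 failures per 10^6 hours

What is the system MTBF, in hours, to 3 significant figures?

1160

Series of exponential components: λ_sys = Σ λ_i
λ_sys = 0.0000221 + 0.000000654 + 0.000327 + 0.000451 + 0.0000641 = 8.6485e-04 /h
MTBF = 1 / λ_sys = 1160 h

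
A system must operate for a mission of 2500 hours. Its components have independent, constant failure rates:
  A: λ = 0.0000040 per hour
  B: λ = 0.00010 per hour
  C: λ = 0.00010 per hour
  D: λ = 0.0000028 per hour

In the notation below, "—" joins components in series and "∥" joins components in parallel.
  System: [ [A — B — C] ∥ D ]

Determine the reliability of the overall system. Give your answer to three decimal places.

R(A) = exp(−0.0000040 × 2500) = 0.99005
R(B) = exp(−0.00010 × 2500) = 0.77880
R(C) = exp(−0.00010 × 2500) = 0.77880
R(D) = exp(−0.0000028 × 2500) = 0.99302
Series (A, B, and C): 0.99005 × 0.77880 × 0.77880 = 0.60049
Parallel ([0.60049] and D): 1 − (1 − 0.60049)(1 − 0.99302) = 0.997

0.997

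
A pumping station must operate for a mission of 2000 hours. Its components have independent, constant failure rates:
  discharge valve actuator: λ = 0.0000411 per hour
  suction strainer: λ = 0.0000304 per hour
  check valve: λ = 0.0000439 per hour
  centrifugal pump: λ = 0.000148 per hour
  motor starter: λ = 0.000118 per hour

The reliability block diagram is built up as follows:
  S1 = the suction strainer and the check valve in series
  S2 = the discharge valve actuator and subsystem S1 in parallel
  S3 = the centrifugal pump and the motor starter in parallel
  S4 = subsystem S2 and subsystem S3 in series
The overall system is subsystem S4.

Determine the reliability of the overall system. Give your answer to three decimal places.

R(discharge valve actuator) = exp(−0.0000411 × 2000) = 0.92109
R(suction strainer) = exp(−0.0000304 × 2000) = 0.94101
R(check valve) = exp(−0.0000439 × 2000) = 0.91594
R(centrifugal pump) = exp(−0.000148 × 2000) = 0.74379
R(motor starter) = exp(−0.000118 × 2000) = 0.78978
Series (suction strainer and check valve): 0.94101 × 0.91594 = 0.86191
Parallel (discharge valve actuator and [0.86191]): 1 − (1 − 0.92109)(1 − 0.86191) = 0.98910
Parallel (centrifugal pump and motor starter): 1 − (1 − 0.74379)(1 − 0.78978) = 0.94614
Series ([0.98910] and [0.94614]): 0.98910 × 0.94614 = 0.936

0.936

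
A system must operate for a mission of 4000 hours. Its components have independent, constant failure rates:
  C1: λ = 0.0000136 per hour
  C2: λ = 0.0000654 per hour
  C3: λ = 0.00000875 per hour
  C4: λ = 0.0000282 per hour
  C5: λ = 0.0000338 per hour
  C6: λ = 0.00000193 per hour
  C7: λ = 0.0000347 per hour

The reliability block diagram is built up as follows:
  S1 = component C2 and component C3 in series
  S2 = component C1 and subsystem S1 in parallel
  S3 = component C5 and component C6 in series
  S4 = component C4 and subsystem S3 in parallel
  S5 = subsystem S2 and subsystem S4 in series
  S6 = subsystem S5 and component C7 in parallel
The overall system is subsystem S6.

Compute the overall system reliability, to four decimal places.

0.9964

R(C1) = exp(−0.0000136 × 4000) = 0.947053
R(C2) = exp(−0.0000654 × 4000) = 0.769819
R(C3) = exp(−0.00000875 × 4000) = 0.965605
R(C4) = exp(−0.0000282 × 4000) = 0.893329
R(C5) = exp(−0.0000338 × 4000) = 0.873541
R(C6) = exp(−0.00000193 × 4000) = 0.992310
R(C7) = exp(−0.0000347 × 4000) = 0.870402
Series (C2 and C3): 0.769819 × 0.965605 = 0.743341
Parallel (C1 and [0.743341]): 1 − (1 − 0.947053)(1 − 0.743341) = 0.986411
Series (C5 and C6): 0.873541 × 0.992310 = 0.866823
Parallel (C4 and [0.866823]): 1 − (1 − 0.893329)(1 − 0.866823) = 0.985794
Series ([0.986411] and [0.985794]): 0.986411 × 0.985794 = 0.972398
Parallel ([0.972398] and C7): 1 − (1 − 0.972398)(1 − 0.870402) = 0.9964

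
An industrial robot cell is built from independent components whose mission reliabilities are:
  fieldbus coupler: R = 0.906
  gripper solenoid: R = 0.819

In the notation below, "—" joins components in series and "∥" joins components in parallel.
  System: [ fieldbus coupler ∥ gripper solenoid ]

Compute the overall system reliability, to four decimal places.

Parallel (fieldbus coupler and gripper solenoid): 1 − (1 − 0.906000)(1 − 0.819000) = 0.9830

0.9830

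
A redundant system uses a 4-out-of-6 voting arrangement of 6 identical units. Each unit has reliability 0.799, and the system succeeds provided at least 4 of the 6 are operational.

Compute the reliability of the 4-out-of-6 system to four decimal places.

R = Σ_{i=4}^{6} C(6,i) p^i (1−p)^{6−i} with p = 0.799
C(6,4)·0.799^4·0.201^2 = 0.246985
C(6,5)·0.799^5·0.201^1 = 0.392718
C(6,6)·0.799^6·0.201^0 = 0.260184
Sum = 0.8999

0.8999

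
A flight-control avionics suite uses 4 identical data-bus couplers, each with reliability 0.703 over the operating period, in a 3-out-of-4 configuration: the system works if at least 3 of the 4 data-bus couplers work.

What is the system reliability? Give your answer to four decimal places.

R = Σ_{i=3}^{4} C(4,i) p^i (1−p)^{4−i} with p = 0.703
C(4,3)·0.703^3·0.297^1 = 0.412746
C(4,4)·0.703^4·0.297^0 = 0.244243
Sum = 0.6570

0.6570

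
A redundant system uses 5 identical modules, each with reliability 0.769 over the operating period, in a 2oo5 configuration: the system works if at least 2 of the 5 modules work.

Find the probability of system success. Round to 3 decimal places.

R = Σ_{i=2}^{5} C(5,i) p^i (1−p)^{5−i} with p = 0.769
C(5,2)·0.769^2·0.231^3 = 0.07289
C(5,3)·0.769^3·0.231^2 = 0.24266
C(5,4)·0.769^4·0.231^1 = 0.40391
C(5,5)·0.769^5·0.231^0 = 0.26893
Sum = 0.988

0.988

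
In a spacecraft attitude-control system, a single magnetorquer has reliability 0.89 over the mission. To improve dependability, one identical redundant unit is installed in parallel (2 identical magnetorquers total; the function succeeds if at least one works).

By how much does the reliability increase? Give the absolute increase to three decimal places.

0.098

R_before = 0.89
R_after = 1 − (1 − 0.89)^2 = 0.988
ΔR = 0.988 − 0.89 = 0.098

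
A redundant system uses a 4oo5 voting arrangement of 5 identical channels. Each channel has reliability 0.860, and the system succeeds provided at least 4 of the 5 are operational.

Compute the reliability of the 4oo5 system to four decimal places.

R = Σ_{i=4}^{5} C(5,i) p^i (1−p)^{5−i} with p = 0.860
C(5,4)·0.860^4·0.140^1 = 0.382906
C(5,5)·0.860^5·0.140^0 = 0.470427
Sum = 0.8533

0.8533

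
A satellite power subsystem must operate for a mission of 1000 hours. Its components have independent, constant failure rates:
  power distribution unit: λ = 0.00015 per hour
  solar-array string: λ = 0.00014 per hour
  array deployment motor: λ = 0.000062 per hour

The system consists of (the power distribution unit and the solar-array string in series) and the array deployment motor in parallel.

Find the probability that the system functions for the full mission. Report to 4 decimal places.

0.9849

R(power distribution unit) = exp(−0.00015 × 1000) = 0.860708
R(solar-array string) = exp(−0.00014 × 1000) = 0.869358
R(array deployment motor) = exp(−0.000062 × 1000) = 0.939883
Series (power distribution unit and solar-array string): 0.860708 × 0.869358 = 0.748263
Parallel ([0.748263] and array deployment motor): 1 − (1 − 0.748263)(1 − 0.939883) = 0.9849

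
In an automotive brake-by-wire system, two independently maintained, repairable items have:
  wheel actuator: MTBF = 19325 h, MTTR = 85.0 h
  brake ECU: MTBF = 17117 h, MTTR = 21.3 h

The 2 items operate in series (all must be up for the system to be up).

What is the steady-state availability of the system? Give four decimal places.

A(wheel actuator) = MTBF/(MTBF+MTTR) = 19325/(19325+85.0) = 0.995621
A(brake ECU) = MTBF/(MTBF+MTTR) = 17117/(17117+21.3) = 0.998757
Series availability: 0.995621 × 0.998757 = 0.9944

0.9944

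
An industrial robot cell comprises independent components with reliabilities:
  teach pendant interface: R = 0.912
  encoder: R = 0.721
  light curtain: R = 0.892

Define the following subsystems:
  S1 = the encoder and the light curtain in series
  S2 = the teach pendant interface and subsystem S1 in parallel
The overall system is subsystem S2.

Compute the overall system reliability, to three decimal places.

0.969

Series (encoder and light curtain): 0.72100 × 0.89200 = 0.64313
Parallel (teach pendant interface and [0.64313]): 1 − (1 − 0.91200)(1 − 0.64313) = 0.969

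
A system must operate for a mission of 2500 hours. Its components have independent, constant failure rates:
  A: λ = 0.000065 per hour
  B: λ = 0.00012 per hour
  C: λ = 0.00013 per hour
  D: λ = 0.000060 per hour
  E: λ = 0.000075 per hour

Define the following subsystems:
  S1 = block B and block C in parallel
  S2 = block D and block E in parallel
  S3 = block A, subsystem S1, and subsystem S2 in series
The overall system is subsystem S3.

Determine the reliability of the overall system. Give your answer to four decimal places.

0.7701

R(A) = exp(−0.000065 × 2500) = 0.850016
R(B) = exp(−0.00012 × 2500) = 0.740818
R(C) = exp(−0.00013 × 2500) = 0.722527
R(D) = exp(−0.000060 × 2500) = 0.860708
R(E) = exp(−0.000075 × 2500) = 0.829029
Parallel (B and C): 1 − (1 − 0.740818)(1 − 0.722527) = 0.928084
Parallel (D and E): 1 − (1 − 0.860708)(1 − 0.829029) = 0.976185
Series (A, [0.928084], and [0.976185]): 0.850016 × 0.928084 × 0.976185 = 0.7701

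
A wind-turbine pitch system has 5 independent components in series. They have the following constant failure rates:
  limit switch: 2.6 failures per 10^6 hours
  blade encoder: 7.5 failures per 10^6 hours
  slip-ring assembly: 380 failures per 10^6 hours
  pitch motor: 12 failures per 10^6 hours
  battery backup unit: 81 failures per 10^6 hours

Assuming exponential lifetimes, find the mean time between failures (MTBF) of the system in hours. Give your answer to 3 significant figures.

2070

Series of exponential components: λ_sys = Σ λ_i
λ_sys = 0.0000026 + 0.0000075 + 0.00038 + 0.000012 + 0.000081 = 4.8310e-04 /h
MTBF = 1 / λ_sys = 2070 h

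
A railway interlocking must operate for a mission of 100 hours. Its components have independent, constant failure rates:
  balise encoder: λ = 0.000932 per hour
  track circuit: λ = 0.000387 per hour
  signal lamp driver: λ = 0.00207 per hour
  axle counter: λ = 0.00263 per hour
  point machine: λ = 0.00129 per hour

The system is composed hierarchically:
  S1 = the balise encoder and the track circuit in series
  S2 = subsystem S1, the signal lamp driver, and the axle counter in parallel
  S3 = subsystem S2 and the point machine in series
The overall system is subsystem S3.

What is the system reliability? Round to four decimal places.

R(balise encoder) = exp(−0.000932 × 100) = 0.911011
R(track circuit) = exp(−0.000387 × 100) = 0.962039
R(signal lamp driver) = exp(−0.00207 × 100) = 0.813020
R(axle counter) = exp(−0.00263 × 100) = 0.768742
R(point machine) = exp(−0.00129 × 100) = 0.878974
Series (balise encoder and track circuit): 0.911011 × 0.962039 = 0.876428
Parallel ([0.876428], signal lamp driver, and axle counter): 1 − (1 − 0.876428)(1 − 0.813020)(1 − 0.768742) = 0.994657
Series ([0.994657] and point machine): 0.994657 × 0.878974 = 0.8743

0.8743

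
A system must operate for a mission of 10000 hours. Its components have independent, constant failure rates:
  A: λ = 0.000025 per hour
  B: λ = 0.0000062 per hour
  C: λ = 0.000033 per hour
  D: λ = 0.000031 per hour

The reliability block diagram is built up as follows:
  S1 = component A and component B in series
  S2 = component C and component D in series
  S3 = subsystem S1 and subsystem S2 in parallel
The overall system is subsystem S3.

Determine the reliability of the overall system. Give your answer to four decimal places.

R(A) = exp(−0.000025 × 10000) = 0.778801
R(B) = exp(−0.0000062 × 10000) = 0.939883
R(C) = exp(−0.000033 × 10000) = 0.718924
R(D) = exp(−0.000031 × 10000) = 0.733447
Series (A and B): 0.778801 × 0.939883 = 0.731982
Series (C and D): 0.718924 × 0.733447 = 0.527293
Parallel ([0.731982] and [0.527293]): 1 − (1 − 0.731982)(1 − 0.527293) = 0.8733

0.8733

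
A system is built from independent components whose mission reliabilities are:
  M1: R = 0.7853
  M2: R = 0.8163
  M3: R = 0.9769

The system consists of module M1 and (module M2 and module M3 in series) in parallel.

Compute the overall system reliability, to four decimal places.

0.9565

Series (M2 and M3): 0.816300 × 0.976900 = 0.797443
Parallel (M1 and [0.797443]): 1 − (1 − 0.785300)(1 − 0.797443) = 0.9565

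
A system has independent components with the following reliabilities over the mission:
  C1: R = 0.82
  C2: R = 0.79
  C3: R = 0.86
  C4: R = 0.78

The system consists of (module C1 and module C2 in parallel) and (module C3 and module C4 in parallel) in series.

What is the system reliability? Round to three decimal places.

0.933

Parallel (C1 and C2): 1 − (1 − 0.82000)(1 − 0.79000) = 0.96220
Parallel (C3 and C4): 1 − (1 − 0.86000)(1 − 0.78000) = 0.96920
Series ([0.96220] and [0.96920]): 0.96220 × 0.96920 = 0.933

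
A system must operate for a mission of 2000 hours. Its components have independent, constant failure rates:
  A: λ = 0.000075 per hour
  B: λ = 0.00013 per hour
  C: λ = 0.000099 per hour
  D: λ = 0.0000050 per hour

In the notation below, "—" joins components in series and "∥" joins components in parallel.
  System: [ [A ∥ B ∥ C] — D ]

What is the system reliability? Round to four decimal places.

R(A) = exp(−0.000075 × 2000) = 0.860708
R(B) = exp(−0.00013 × 2000) = 0.771052
R(C) = exp(−0.000099 × 2000) = 0.820370
R(D) = exp(−0.0000050 × 2000) = 0.990050
Parallel (A, B, and C): 1 − (1 − 0.860708)(1 − 0.771052)(1 − 0.820370) = 0.994271
Series ([0.994271] and D): 0.994271 × 0.990050 = 0.9844

0.9844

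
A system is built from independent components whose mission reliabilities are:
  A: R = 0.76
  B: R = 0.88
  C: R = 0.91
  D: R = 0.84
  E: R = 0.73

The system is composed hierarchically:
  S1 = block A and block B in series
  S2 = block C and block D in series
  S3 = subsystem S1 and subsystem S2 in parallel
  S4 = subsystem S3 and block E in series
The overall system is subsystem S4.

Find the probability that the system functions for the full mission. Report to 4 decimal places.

0.6730

Series (A and B): 0.760000 × 0.880000 = 0.668800
Series (C and D): 0.910000 × 0.840000 = 0.764400
Parallel ([0.668800] and [0.764400]): 1 − (1 − 0.668800)(1 − 0.764400) = 0.921969
Series ([0.921969] and E): 0.921969 × 0.730000 = 0.6730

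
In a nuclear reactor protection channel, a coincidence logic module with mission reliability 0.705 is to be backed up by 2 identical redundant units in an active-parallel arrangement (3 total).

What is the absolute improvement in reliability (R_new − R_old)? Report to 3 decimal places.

0.269

R_before = 0.705
R_after = 1 − (1 − 0.705)^3 = 0.974
ΔR = 0.974 − 0.705 = 0.269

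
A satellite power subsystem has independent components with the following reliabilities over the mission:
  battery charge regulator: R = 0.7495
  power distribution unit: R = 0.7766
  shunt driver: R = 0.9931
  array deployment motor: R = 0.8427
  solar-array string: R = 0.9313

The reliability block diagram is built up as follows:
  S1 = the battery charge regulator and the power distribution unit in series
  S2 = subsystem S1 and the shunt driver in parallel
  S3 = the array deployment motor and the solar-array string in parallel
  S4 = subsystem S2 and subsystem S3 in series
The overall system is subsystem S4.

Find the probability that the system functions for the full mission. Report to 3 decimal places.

0.986

Series (battery charge regulator and power distribution unit): 0.74950 × 0.77660 = 0.58206
Parallel ([0.58206] and shunt driver): 1 − (1 − 0.58206)(1 − 0.99310) = 0.99712
Parallel (array deployment motor and solar-array string): 1 − (1 − 0.84270)(1 − 0.93130) = 0.98919
Series ([0.99712] and [0.98919]): 0.99712 × 0.98919 = 0.986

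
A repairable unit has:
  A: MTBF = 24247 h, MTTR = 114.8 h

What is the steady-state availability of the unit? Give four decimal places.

0.9953

A(A) = MTBF/(MTBF+MTTR) = 24247/(24247+114.8) = 0.9953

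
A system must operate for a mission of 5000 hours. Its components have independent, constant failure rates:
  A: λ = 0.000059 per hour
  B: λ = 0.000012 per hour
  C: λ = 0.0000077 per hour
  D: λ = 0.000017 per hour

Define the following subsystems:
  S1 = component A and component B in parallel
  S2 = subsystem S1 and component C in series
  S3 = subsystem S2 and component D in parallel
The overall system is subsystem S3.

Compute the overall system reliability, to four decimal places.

0.9958

R(A) = exp(−0.000059 × 5000) = 0.744532
R(B) = exp(−0.000012 × 5000) = 0.941765
R(C) = exp(−0.0000077 × 5000) = 0.962232
R(D) = exp(−0.000017 × 5000) = 0.918512
Parallel (A and B): 1 − (1 − 0.744532)(1 − 0.941765) = 0.985123
Series ([0.985123] and C): 0.985123 × 0.962232 = 0.947917
Parallel ([0.947917] and D): 1 − (1 − 0.947917)(1 − 0.918512) = 0.9958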